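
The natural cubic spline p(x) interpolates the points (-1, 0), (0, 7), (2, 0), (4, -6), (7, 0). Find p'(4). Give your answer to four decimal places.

Write m_i for p''(x_i). With h_i = 1, 2, 2, 3 and divided differences Δ_i = 7, -7/2, -3, 2, the continuity of p' gives the tridiagonal system
  1·m_0 + 6·m_1 + 2·m_2 = 6(Δ_1 - Δ_0) = -63
  2·m_1 + 8·m_2 + 2·m_3 = 6(Δ_2 - Δ_1) = 3
  2·m_2 + 10·m_3 + 3·m_4 = 6(Δ_3 - Δ_2) = 30
Natural end conditions: m_0 = m_4 = 0.
Solving the tridiagonal system: m_0 = 0, m_1 = -591/52, m_2 = 135/52, m_3 = 129/52, m_4 = 0.
On [4, 7], p'(x) = b_3 + 2c_3·(x - 4) + 3d_3·(x - 4)² with b_3 = Δ_3 - h_3(2m_3 + m_4)/6 = -25/52, c_3 = m_3/2 = 129/104, d_3 = (m_4 - m_3)/(6h_3) = -43/312. So p'(4) = -25/52.

-0.4808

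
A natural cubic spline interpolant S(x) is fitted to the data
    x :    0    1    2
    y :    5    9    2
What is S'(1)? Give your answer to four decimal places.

-1.5000

With M_i denoting the second derivative at x_i, h_i = 1, 1, and Δ_i = (y_(i+1) − y_i)/h_i = 4, -7:
  1·M_0 + 4·M_1 + 1·M_2 = 6(Δ_1 - Δ_0) = -66
Natural end conditions: M_0 = M_2 = 0.
Solving: M_0 = 0, M_1 = -33/2, M_2 = 0.
On [1, 2], S'(x) = b_1 + 2c_1·(x - 1) + 3d_1·(x - 1)² with b_1 = Δ_1 - h_1(2M_1 + M_2)/6 = -3/2, c_1 = M_1/2 = -33/4, d_1 = (M_2 - M_1)/(6h_1) = 11/4. So S'(1) = -3/2.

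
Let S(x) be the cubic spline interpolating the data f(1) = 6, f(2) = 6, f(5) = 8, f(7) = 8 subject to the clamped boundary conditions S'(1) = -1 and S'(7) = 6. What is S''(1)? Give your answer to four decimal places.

2.3590

Let M_i = S''(x_i). Step sizes h_i = 1, 3, 2; slopes of the chords Δ_i = (y_(i+1) - y_i)/h_i = 0, 2/3, 0.
  1·M_0 + 8·M_1 + 3·M_2 = 6(Δ_1 - Δ_0) = 4
  3·M_1 + 10·M_2 + 2·M_3 = 6(Δ_2 - Δ_1) = -4
Clamped end conditions give two more equations: 2h_0·M_0 + h_0·M_1 = 6(Δ_0 - S'(1)) = 6 and h_2·M_2 + 2h_2·M_3 = 6(S'(7) - Δ_2) = 36.
Solving: M_0 = 92/39, M_1 = 50/39, M_2 = -112/39, M_3 = 407/39.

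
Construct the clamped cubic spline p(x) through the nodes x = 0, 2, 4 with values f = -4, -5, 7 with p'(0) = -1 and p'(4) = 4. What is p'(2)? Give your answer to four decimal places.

3.3750

Let m_i = p''(x_i). Step sizes h_i = 2, 2; slopes of the chords Δ_i = (y_(i+1) - y_i)/h_i = -1/2, 6.
  2·m_0 + 8·m_1 + 2·m_2 = 6(Δ_1 - Δ_0) = 39
Clamped end conditions give two more equations: 2h_0·m_0 + h_0·m_1 = 6(Δ_0 - p'(0)) = 3 and h_1·m_1 + 2h_1·m_2 = 6(p'(4) - Δ_1) = -12.
Forward elimination and back-substitution give m_0 = -23/8, m_1 = 29/4, m_2 = -53/8.
On [2, 4], p'(x) = b_1 + 2c_1·(x - 2) + 3d_1·(x - 2)² with b_1 = Δ_1 - h_1(2m_1 + m_2)/6 = 27/8, c_1 = m_1/2 = 29/8, d_1 = (m_2 - m_1)/(6h_1) = -37/32. So p'(2) = 27/8.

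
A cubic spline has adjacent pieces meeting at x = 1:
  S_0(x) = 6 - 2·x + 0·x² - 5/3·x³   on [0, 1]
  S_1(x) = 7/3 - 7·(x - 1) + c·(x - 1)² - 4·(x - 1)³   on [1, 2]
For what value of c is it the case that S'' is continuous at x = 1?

-5

S_0''(x) = 0 - 10·x, so S_0''(1) = -10. On the right, S_1''(1) = 2c, so c = -5.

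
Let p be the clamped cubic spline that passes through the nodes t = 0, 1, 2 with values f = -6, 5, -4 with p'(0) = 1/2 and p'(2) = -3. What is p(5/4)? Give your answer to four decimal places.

Let σ_i = p''(x_i). Step sizes h_i = 1, 1; slopes of the chords Δ_i = (y_(i+1) - y_i)/h_i = 11, -9.
  1·σ_0 + 4·σ_1 + 1·σ_2 = 6(Δ_1 - Δ_0) = -120
Clamped end conditions give two more equations: 2h_0·σ_0 + h_0·σ_1 = 6(Δ_0 - p'(0)) = 63 and h_1·σ_1 + 2h_1·σ_2 = 6(p'(2) - Δ_1) = 36.
Solving the tridiagonal system: σ_0 = 239/4, σ_1 = -113/2, σ_2 = 185/4.
On [1, 2], p(t) = 5 + 17/8·(t - 1) - 113/4·(t - 1)² + 137/8·(t - 1)³.
With (t - 1) = 1/4: p(5/4) = 2065/512.

4.0332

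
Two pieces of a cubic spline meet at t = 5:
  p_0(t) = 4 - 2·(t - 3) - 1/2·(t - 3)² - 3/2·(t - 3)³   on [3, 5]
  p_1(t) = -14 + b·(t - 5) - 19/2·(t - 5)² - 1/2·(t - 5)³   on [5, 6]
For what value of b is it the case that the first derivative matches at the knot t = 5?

-22

p_0'(t) = -2 - 1·(t - 3) - 9/2·(t - 3)², so p_0'(5) = -22. On the right, p_1'(5) = b, so b = -22.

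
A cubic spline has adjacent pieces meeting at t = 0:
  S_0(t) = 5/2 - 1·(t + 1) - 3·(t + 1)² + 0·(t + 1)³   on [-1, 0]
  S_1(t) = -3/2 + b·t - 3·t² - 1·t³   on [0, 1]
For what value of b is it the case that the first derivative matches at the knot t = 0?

S_0'(t) = -1 - 6·(t + 1) + 0·(t + 1)², so S_0'(0) = -7. On the right, S_1'(0) = b, so b = -7.

-7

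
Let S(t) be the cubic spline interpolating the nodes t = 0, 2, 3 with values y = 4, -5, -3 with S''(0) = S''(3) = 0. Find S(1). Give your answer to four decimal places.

Put M_i = S'' at the i-th knot. Here h = (2, 1) and Δ = (-9/2, 2), so the interior equations h_(i-1)·M_(i-1) + 2(h_(i-1)+h_i)·M_i + h_i·M_(i+1) = 6(Δ_i − Δ_(i-1)) read
  2·M_0 + 6·M_1 + 1·M_2 = 6(Δ_1 - Δ_0) = 39
Natural end conditions: M_0 = M_2 = 0.
Forward elimination and back-substitution give M_0 = 0, M_1 = 13/2, M_2 = 0.
On [0, 2], S(t) = 4 - 20/3·t + 0·t² + 13/24·t³.
With t = 1: S(1) = -17/8.

-2.1250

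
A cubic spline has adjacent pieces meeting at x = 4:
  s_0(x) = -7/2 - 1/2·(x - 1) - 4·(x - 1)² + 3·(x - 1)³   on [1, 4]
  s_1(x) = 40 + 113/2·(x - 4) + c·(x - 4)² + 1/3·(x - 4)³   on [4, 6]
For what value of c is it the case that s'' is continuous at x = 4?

23

s_0''(x) = -8 + 18·(x - 1), so s_0''(4) = 46. On the right, s_1''(4) = 2c, so c = 23.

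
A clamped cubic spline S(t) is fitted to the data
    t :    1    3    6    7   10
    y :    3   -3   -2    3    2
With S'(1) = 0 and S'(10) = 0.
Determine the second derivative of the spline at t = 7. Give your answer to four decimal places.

Put m_i = S'' at the i-th knot. Here h = (2, 3, 1, 3) and Δ = (-3, 1/3, 5, -1/3), so the interior equations h_(i-1)·m_(i-1) + 2(h_(i-1)+h_i)·m_i + h_i·m_(i+1) = 6(Δ_i − Δ_(i-1)) read
  2·m_0 + 10·m_1 + 3·m_2 = 6(Δ_1 - Δ_0) = 20
  3·m_1 + 8·m_2 + 1·m_3 = 6(Δ_2 - Δ_1) = 28
  1·m_2 + 8·m_3 + 3·m_4 = 6(Δ_3 - Δ_2) = -32
Clamped end conditions give two more equations: 2h_0·m_0 + h_0·m_1 = 6(Δ_0 - S'(1)) = -18 and h_3·m_3 + 2h_3·m_4 = 6(S'(10) - Δ_3) = 2.
Hence m_0 = -2959/534, m_1 = 556/267, m_2 = 913/267, m_3 = -1496/267, m_4 = 279/89.

-5.6030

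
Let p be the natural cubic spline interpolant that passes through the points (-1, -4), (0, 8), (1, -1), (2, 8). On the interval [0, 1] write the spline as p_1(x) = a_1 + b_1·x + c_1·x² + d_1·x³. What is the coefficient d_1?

13

Let M_i = p''(x_i). Step sizes h_i = 1, 1, 1; slopes of the chords Δ_i = (y_(i+1) - y_i)/h_i = 12, -9, 9.
  1·M_0 + 4·M_1 + 1·M_2 = 6(Δ_1 - Δ_0) = -126
  1·M_1 + 4·M_2 + 1·M_3 = 6(Δ_2 - Δ_1) = 108
Natural end conditions: M_0 = M_3 = 0.
Forward elimination and back-substitution give M_0 = 0, M_1 = -204/5, M_2 = 186/5, M_3 = 0.
On [0, 1], with p_1(x) = a_1 + b_1·x + c_1·x² + d_1·x³: c_1 = M_1/2 = -102/5, d_1 = (M_2 - M_1)/(6h_1) = 13, b_1 = Δ_1 - h_1(2M_1 + M_2)/6 = -8/5.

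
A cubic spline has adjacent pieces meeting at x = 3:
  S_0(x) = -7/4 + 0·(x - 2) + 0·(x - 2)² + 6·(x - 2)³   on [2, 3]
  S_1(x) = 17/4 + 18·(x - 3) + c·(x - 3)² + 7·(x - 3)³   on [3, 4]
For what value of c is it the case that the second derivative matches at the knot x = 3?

S_0''(x) = 0 + 36·(x - 2), so S_0''(3) = 36. On the right, S_1''(3) = 2c, so c = 18.

18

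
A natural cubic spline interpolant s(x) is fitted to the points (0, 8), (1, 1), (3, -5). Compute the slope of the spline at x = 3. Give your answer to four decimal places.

With m_i denoting the second derivative at x_i, h_i = 1, 2, and Δ_i = (y_(i+1) − y_i)/h_i = -7, -3:
  1·m_0 + 6·m_1 + 2·m_2 = 6(Δ_1 - Δ_0) = 24
Natural end conditions: m_0 = m_2 = 0.
Solving: m_0 = 0, m_1 = 4, m_2 = 0.
On [1, 3], s'(x) = b_1 + 2c_1·(x - 1) + 3d_1·(x - 1)² with b_1 = Δ_1 - h_1(2m_1 + m_2)/6 = -17/3, c_1 = m_1/2 = 2, d_1 = (m_2 - m_1)/(6h_1) = -1/3. So s'(3) = -5/3.

-1.6667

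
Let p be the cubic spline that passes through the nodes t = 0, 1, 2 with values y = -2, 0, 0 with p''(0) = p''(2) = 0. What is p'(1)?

Let σ_i = p''(x_i). Step sizes h_i = 1, 1; slopes of the chords Δ_i = (y_(i+1) - y_i)/h_i = 2, 0.
  1·σ_0 + 4·σ_1 + 1·σ_2 = 6(Δ_1 - Δ_0) = -12
Natural end conditions: σ_0 = σ_2 = 0.
Forward elimination and back-substitution give σ_0 = 0, σ_1 = -3, σ_2 = 0.
On [1, 2], p'(t) = b_1 + 2c_1·(t - 1) + 3d_1·(t - 1)² with b_1 = Δ_1 - h_1(2σ_1 + σ_2)/6 = 1, c_1 = σ_1/2 = -3/2, d_1 = (σ_2 - σ_1)/(6h_1) = 1/2. So p'(1) = 1.

1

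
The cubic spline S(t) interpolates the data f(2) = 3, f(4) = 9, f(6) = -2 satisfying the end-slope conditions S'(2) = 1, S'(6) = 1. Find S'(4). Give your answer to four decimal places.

With M_i denoting the second derivative at x_i, h_i = 2, 2, and Δ_i = (y_(i+1) − y_i)/h_i = 3, -11/2:
  2·M_0 + 8·M_1 + 2·M_2 = 6(Δ_1 - Δ_0) = -51
Clamped end conditions give two more equations: 2h_0·M_0 + h_0·M_1 = 6(Δ_0 - S'(2)) = 12 and h_1·M_1 + 2h_1·M_2 = 6(S'(6) - Δ_1) = 39.
Forward elimination and back-substitution give M_0 = 75/8, M_1 = -51/4, M_2 = 129/8.
On [4, 6], S'(t) = b_1 + 2c_1·(t - 4) + 3d_1·(t - 4)² with b_1 = Δ_1 - h_1(2M_1 + M_2)/6 = -19/8, c_1 = M_1/2 = -51/8, d_1 = (M_2 - M_1)/(6h_1) = 77/32. So S'(4) = -19/8.

-2.3750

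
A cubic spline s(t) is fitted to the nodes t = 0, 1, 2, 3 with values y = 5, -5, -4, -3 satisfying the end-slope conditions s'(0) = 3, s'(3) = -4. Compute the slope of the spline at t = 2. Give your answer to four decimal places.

4.6667

Let σ_i = s''(x_i). Step sizes h_i = 1, 1, 1; slopes of the chords Δ_i = (y_(i+1) - y_i)/h_i = -10, 1, 1.
  1·σ_0 + 4·σ_1 + 1·σ_2 = 6(Δ_1 - Δ_0) = 66
  1·σ_1 + 4·σ_2 + 1·σ_3 = 6(Δ_2 - Δ_1) = 0
Clamped end conditions give two more equations: 2h_0·σ_0 + h_0·σ_1 = 6(Δ_0 - s'(0)) = -78 and h_2·σ_2 + 2h_2·σ_3 = 6(s'(3) - Δ_2) = -30.
Solving the tridiagonal system: σ_0 = -164/3, σ_1 = 94/3, σ_2 = -14/3, σ_3 = -38/3.
On [2, 3], s'(t) = b_2 + 2c_2·(t - 2) + 3d_2·(t - 2)² with b_2 = Δ_2 - h_2(2σ_2 + σ_3)/6 = 14/3, c_2 = σ_2/2 = -7/3, d_2 = (σ_3 - σ_2)/(6h_2) = -4/3. So s'(2) = 14/3.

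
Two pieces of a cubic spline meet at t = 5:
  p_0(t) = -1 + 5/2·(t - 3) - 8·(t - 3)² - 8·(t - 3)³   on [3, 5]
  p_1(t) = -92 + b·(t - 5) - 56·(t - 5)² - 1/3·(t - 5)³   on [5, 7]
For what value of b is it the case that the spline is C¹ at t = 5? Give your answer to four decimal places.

-125.5000

p_0'(t) = 5/2 - 16·(t - 3) - 24·(t - 3)², so p_0'(5) = -251/2. On the right, p_1'(5) = b, so b = -251/2.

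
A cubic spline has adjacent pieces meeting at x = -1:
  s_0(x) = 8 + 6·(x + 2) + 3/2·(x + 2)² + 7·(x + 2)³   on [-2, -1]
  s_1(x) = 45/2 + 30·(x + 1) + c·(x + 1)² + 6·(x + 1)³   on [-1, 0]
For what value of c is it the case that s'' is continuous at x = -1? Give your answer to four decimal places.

s_0''(x) = 3 + 42·(x + 2), so s_0''(-1) = 45. On the right, s_1''(-1) = 2c, so c = 45/2.

22.5000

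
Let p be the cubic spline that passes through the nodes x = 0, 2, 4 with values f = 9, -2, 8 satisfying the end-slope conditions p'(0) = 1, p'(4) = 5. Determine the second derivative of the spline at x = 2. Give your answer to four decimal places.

Let M_i = p''(x_i). Step sizes h_i = 2, 2; slopes of the chords Δ_i = (y_(i+1) - y_i)/h_i = -11/2, 5.
  2·M_0 + 8·M_1 + 2·M_2 = 6(Δ_1 - Δ_0) = 63
Clamped end conditions give two more equations: 2h_0·M_0 + h_0·M_1 = 6(Δ_0 - p'(0)) = -39 and h_1·M_1 + 2h_1·M_2 = 6(p'(4) - Δ_1) = 0.
Forward elimination and back-substitution give M_0 = -133/8, M_1 = 55/4, M_2 = -55/8.

13.7500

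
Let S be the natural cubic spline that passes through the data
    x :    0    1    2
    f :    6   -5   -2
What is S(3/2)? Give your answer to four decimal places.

-4.8125

Put σ_i = S'' at the i-th knot. Here h = (1, 1) and Δ = (-11, 3), so the interior equations h_(i-1)·σ_(i-1) + 2(h_(i-1)+h_i)·σ_i + h_i·σ_(i+1) = 6(Δ_i − Δ_(i-1)) read
  1·σ_0 + 4·σ_1 + 1·σ_2 = 6(Δ_1 - Δ_0) = 84
Natural end conditions: σ_0 = σ_2 = 0.
Solving: σ_0 = 0, σ_1 = 21, σ_2 = 0.
On [1, 2], S(x) = -5 - 4·(x - 1) + 21/2·(x - 1)² - 7/2·(x - 1)³.
With (x - 1) = 1/2: S(3/2) = -77/16.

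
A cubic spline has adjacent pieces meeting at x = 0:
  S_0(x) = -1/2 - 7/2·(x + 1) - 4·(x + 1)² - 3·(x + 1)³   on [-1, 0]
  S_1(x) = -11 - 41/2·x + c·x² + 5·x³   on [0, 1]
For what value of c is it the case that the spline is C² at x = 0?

-13

S_0''(x) = -8 - 18·(x + 1), so S_0''(0) = -26. On the right, S_1''(0) = 2c, so c = -13.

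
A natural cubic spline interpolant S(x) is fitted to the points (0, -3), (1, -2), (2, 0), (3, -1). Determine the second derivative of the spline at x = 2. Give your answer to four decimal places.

-5.2000

Let m_i = S''(x_i). Step sizes h_i = 1, 1, 1; slopes of the chords Δ_i = (y_(i+1) - y_i)/h_i = 1, 2, -1.
  1·m_0 + 4·m_1 + 1·m_2 = 6(Δ_1 - Δ_0) = 6
  1·m_1 + 4·m_2 + 1·m_3 = 6(Δ_2 - Δ_1) = -18
Natural end conditions: m_0 = m_3 = 0.
Solving: m_0 = 0, m_1 = 14/5, m_2 = -26/5, m_3 = 0.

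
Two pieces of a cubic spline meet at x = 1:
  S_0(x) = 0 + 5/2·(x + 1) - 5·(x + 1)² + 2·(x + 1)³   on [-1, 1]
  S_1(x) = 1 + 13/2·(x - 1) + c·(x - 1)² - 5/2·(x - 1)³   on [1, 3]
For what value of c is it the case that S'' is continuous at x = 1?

S_0''(x) = -10 + 12·(x + 1), so S_0''(1) = 14. On the right, S_1''(1) = 2c, so c = 7.

7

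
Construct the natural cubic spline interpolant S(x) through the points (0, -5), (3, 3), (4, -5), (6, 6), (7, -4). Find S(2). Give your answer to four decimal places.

6.3778

With M_i denoting the second derivative at x_i, h_i = 3, 1, 2, 1, and Δ_i = (y_(i+1) − y_i)/h_i = 8/3, -8, 11/2, -10:
  3·M_0 + 8·M_1 + 1·M_2 = 6(Δ_1 - Δ_0) = -64
  1·M_1 + 6·M_2 + 2·M_3 = 6(Δ_2 - Δ_1) = 81
  2·M_2 + 6·M_3 + 1·M_4 = 6(Δ_3 - Δ_2) = -93
Natural end conditions: M_0 = M_4 = 0.
Solving: M_0 = 0, M_1 = -272/25, M_2 = 576/25, M_3 = -1159/50, M_4 = 0.
On [0, 3], S(x) = -5 + 608/75·x + 0·x² - 136/225·x³.
With x = 2: S(2) = 287/45.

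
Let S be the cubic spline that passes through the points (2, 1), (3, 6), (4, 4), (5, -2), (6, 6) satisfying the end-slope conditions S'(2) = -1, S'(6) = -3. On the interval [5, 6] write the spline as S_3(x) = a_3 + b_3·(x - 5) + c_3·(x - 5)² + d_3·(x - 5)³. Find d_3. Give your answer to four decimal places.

-14.6964

Put M_i = S'' at the i-th knot. Here h = (1, 1, 1, 1) and Δ = (5, -2, -6, 8), so the interior equations h_(i-1)·M_(i-1) + 2(h_(i-1)+h_i)·M_i + h_i·M_(i+1) = 6(Δ_i − Δ_(i-1)) read
  1·M_0 + 4·M_1 + 1·M_2 = 6(Δ_1 - Δ_0) = -42
  1·M_1 + 4·M_2 + 1·M_3 = 6(Δ_2 - Δ_1) = -24
  1·M_2 + 4·M_3 + 1·M_4 = 6(Δ_3 - Δ_2) = 84
Clamped end conditions give two more equations: 2h_0·M_0 + h_0·M_1 = 6(Δ_0 - S'(2)) = 36 and h_3·M_3 + 2h_3·M_4 = 6(S'(6) - Δ_3) = -66.
Forward elimination and back-substitution give M_0 = 697/28, M_1 = -193/14, M_2 = -47/4, M_3 = 515/14, M_4 = -1439/28.
On [5, 6], with S_3(x) = a_3 + b_3·(x - 5) + c_3·(x - 5)² + d_3·(x - 5)³: c_3 = M_3/2 = 515/28, d_3 = (M_4 - M_3)/(6h_3) = -823/56, b_3 = Δ_3 - h_3(2M_3 + M_4)/6 = 241/56.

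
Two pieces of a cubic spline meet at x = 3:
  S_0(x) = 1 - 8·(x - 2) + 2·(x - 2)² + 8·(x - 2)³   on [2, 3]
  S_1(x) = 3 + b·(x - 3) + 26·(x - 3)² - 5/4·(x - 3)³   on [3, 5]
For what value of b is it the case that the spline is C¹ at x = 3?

20

S_0'(x) = -8 + 4·(x - 2) + 24·(x - 2)², so S_0'(3) = 20. On the right, S_1'(3) = b, so b = 20.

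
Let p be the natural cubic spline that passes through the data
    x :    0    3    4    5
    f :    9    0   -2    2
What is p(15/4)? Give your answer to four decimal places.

With M_i denoting the second derivative at x_i, h_i = 3, 1, 1, and Δ_i = (y_(i+1) − y_i)/h_i = -3, -2, 4:
  3·M_0 + 8·M_1 + 1·M_2 = 6(Δ_1 - Δ_0) = 6
  1·M_1 + 4·M_2 + 1·M_3 = 6(Δ_2 - Δ_1) = 36
Natural end conditions: M_0 = M_3 = 0.
Solving: M_0 = 0, M_1 = -12/31, M_2 = 282/31, M_3 = 0.
On [3, 4], p(x) = 0 - 105/31·(x - 3) - 6/31·(x - 3)² + 49/31·(x - 3)³.
With (x - 3) = 3/4: p(15/4) = -3933/1984.

-1.9824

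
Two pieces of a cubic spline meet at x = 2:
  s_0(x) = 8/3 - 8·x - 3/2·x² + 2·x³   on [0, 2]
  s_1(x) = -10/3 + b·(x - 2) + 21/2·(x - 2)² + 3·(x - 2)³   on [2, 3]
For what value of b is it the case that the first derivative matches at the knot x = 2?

10

s_0'(x) = -8 - 3·x + 6·x², so s_0'(2) = 10. On the right, s_1'(2) = b, so b = 10.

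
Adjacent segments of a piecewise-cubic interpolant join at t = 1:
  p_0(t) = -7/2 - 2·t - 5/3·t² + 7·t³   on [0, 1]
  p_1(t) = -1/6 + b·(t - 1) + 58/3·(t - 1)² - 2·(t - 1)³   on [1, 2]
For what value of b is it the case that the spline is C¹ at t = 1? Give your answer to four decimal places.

15.6667

p_0'(t) = -2 - 10/3·t + 21·t², so p_0'(1) = 47/3. On the right, p_1'(1) = b, so b = 47/3.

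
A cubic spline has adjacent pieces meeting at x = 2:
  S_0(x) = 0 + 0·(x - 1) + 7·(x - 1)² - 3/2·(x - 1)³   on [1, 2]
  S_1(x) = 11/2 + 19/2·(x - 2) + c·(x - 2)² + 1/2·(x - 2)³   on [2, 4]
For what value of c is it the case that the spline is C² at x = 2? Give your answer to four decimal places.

S_0''(x) = 14 - 9·(x - 1), so S_0''(2) = 5. On the right, S_1''(2) = 2c, so c = 5/2.

2.5000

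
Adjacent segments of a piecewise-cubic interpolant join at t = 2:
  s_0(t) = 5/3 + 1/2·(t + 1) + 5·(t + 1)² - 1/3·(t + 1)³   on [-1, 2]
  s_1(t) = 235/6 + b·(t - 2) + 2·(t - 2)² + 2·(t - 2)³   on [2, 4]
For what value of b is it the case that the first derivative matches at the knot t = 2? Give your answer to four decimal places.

s_0'(t) = 1/2 + 10·(t + 1) - 1·(t + 1)², so s_0'(2) = 43/2. On the right, s_1'(2) = b, so b = 43/2.

21.5000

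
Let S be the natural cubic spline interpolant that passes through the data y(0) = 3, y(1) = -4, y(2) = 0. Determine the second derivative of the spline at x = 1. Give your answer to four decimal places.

Put M_i = S'' at the i-th knot. Here h = (1, 1) and Δ = (-7, 4), so the interior equations h_(i-1)·M_(i-1) + 2(h_(i-1)+h_i)·M_i + h_i·M_(i+1) = 6(Δ_i − Δ_(i-1)) read
  1·M_0 + 4·M_1 + 1·M_2 = 6(Δ_1 - Δ_0) = 66
Natural end conditions: M_0 = M_2 = 0.
Hence M_0 = 0, M_1 = 33/2, M_2 = 0.

16.5000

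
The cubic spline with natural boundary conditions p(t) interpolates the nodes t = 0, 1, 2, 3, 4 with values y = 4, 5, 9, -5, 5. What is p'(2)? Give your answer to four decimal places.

-7.6250

Let M_i = p''(x_i). Step sizes h_i = 1, 1, 1, 1; slopes of the chords Δ_i = (y_(i+1) - y_i)/h_i = 1, 4, -14, 10.
  1·M_0 + 4·M_1 + 1·M_2 = 6(Δ_1 - Δ_0) = 18
  1·M_1 + 4·M_2 + 1·M_3 = 6(Δ_2 - Δ_1) = -108
  1·M_2 + 4·M_3 + 1·M_4 = 6(Δ_3 - Δ_2) = 144
Natural end conditions: M_0 = M_4 = 0.
Hence M_0 = 0, M_1 = 423/28, M_2 = -297/7, M_3 = 1305/28, M_4 = 0.
On [2, 3], p'(t) = b_2 + 2c_2·(t - 2) + 3d_2·(t - 2)² with b_2 = Δ_2 - h_2(2M_2 + M_3)/6 = -61/8, c_2 = M_2/2 = -297/14, d_2 = (M_3 - M_2)/(6h_2) = 831/56. So p'(2) = -61/8.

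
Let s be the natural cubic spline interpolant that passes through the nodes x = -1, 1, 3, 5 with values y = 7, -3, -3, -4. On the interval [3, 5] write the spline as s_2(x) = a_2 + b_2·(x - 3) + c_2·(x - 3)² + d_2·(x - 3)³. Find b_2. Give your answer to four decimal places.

0.4333

With m_i denoting the second derivative at x_i, h_i = 2, 2, 2, and Δ_i = (y_(i+1) − y_i)/h_i = -5, 0, -1/2:
  2·m_0 + 8·m_1 + 2·m_2 = 6(Δ_1 - Δ_0) = 30
  2·m_1 + 8·m_2 + 2·m_3 = 6(Δ_2 - Δ_1) = -3
Natural end conditions: m_0 = m_3 = 0.
Hence m_0 = 0, m_1 = 41/10, m_2 = -7/5, m_3 = 0.
On [3, 5], with s_2(x) = a_2 + b_2·(x - 3) + c_2·(x - 3)² + d_2·(x - 3)³: c_2 = m_2/2 = -7/10, d_2 = (m_3 - m_2)/(6h_2) = 7/60, b_2 = Δ_2 - h_2(2m_2 + m_3)/6 = 13/30.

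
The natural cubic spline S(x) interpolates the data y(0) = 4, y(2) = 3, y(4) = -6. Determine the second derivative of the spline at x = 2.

Write M_i for S''(x_i). With h_i = 2, 2 and divided differences Δ_i = -1/2, -9/2, the continuity of S' gives the tridiagonal system
  2·M_0 + 8·M_1 + 2·M_2 = 6(Δ_1 - Δ_0) = -24
Natural end conditions: M_0 = M_2 = 0.
Solving: M_0 = 0, M_1 = -3, M_2 = 0.

-3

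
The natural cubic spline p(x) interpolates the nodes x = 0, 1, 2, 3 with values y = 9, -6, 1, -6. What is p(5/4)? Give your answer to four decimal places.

Write M_i for p''(x_i). With h_i = 1, 1, 1 and divided differences Δ_i = -15, 7, -7, the continuity of p' gives the tridiagonal system
  1·M_0 + 4·M_1 + 1·M_2 = 6(Δ_1 - Δ_0) = 132
  1·M_1 + 4·M_2 + 1·M_3 = 6(Δ_2 - Δ_1) = -84
Natural end conditions: M_0 = M_3 = 0.
Forward elimination and back-substitution give M_0 = 0, M_1 = 204/5, M_2 = -156/5, M_3 = 0.
On [1, 2], p(x) = -6 - 7/5·(x - 1) + 102/5·(x - 1)² - 12·(x - 1)³.
With (x - 1) = 1/4: p(5/4) = -421/80.

-5.2625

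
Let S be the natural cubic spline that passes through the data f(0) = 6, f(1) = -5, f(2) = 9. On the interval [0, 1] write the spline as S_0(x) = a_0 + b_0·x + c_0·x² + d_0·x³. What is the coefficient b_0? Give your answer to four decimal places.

-17.2500

Let M_i = S''(x_i). Step sizes h_i = 1, 1; slopes of the chords Δ_i = (y_(i+1) - y_i)/h_i = -11, 14.
  1·M_0 + 4·M_1 + 1·M_2 = 6(Δ_1 - Δ_0) = 150
Natural end conditions: M_0 = M_2 = 0.
Solving: M_0 = 0, M_1 = 75/2, M_2 = 0.
On [0, 1], with S_0(x) = a_0 + b_0·x + c_0·x² + d_0·x³: c_0 = M_0/2 = 0, d_0 = (M_1 - M_0)/(6h_0) = 25/4, b_0 = Δ_0 - h_0(2M_0 + M_1)/6 = -69/4.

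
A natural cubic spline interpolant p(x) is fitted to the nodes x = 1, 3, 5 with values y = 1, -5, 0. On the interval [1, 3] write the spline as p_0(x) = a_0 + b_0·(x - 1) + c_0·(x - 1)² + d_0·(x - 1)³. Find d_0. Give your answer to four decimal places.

Write σ_i for p''(x_i). With h_i = 2, 2 and divided differences Δ_i = -3, 5/2, the continuity of p' gives the tridiagonal system
  2·σ_0 + 8·σ_1 + 2·σ_2 = 6(Δ_1 - Δ_0) = 33
Natural end conditions: σ_0 = σ_2 = 0.
Forward elimination and back-substitution give σ_0 = 0, σ_1 = 33/8, σ_2 = 0.
On [1, 3], with p_0(x) = a_0 + b_0·(x - 1) + c_0·(x - 1)² + d_0·(x - 1)³: c_0 = σ_0/2 = 0, d_0 = (σ_1 - σ_0)/(6h_0) = 11/32, b_0 = Δ_0 - h_0(2σ_0 + σ_1)/6 = -35/8.

0.3438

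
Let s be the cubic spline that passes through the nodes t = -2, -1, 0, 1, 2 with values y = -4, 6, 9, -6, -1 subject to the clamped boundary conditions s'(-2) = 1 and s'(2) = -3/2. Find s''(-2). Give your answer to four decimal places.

Let m_i = s''(x_i). Step sizes h_i = 1, 1, 1, 1; slopes of the chords Δ_i = (y_(i+1) - y_i)/h_i = 10, 3, -15, 5.
  1·m_0 + 4·m_1 + 1·m_2 = 6(Δ_1 - Δ_0) = -42
  1·m_1 + 4·m_2 + 1·m_3 = 6(Δ_2 - Δ_1) = -108
  1·m_2 + 4·m_3 + 1·m_4 = 6(Δ_3 - Δ_2) = 120
Clamped end conditions give two more equations: 2h_0·m_0 + h_0·m_1 = 6(Δ_0 - s'(-2)) = 54 and h_3·m_3 + 2h_3·m_4 = 6(s'(2) - Δ_3) = -39.
Hence m_0 = 1765/56, m_1 = -253/28, m_2 = -299/8, m_3 = 1415/28, m_4 = -2507/56.

31.5179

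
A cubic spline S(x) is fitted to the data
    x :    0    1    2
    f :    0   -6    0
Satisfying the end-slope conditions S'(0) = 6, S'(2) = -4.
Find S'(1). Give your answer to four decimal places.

Let σ_i = S''(x_i). Step sizes h_i = 1, 1; slopes of the chords Δ_i = (y_(i+1) - y_i)/h_i = -6, 6.
  1·σ_0 + 4·σ_1 + 1·σ_2 = 6(Δ_1 - Δ_0) = 72
Clamped end conditions give two more equations: 2h_0·σ_0 + h_0·σ_1 = 6(Δ_0 - S'(0)) = -72 and h_1·σ_1 + 2h_1·σ_2 = 6(S'(2) - Δ_1) = -60.
Hence σ_0 = -59, σ_1 = 46, σ_2 = -53.
On [1, 2], S'(x) = b_1 + 2c_1·(x - 1) + 3d_1·(x - 1)² with b_1 = Δ_1 - h_1(2σ_1 + σ_2)/6 = -1/2, c_1 = σ_1/2 = 23, d_1 = (σ_2 - σ_1)/(6h_1) = -33/2. So S'(1) = -1/2.

-0.5000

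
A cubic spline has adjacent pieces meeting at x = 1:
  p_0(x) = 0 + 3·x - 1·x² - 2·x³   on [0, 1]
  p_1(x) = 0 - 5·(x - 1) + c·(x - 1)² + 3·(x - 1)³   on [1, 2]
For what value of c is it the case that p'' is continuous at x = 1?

p_0''(x) = -2 - 12·x, so p_0''(1) = -14. On the right, p_1''(1) = 2c, so c = -7.

-7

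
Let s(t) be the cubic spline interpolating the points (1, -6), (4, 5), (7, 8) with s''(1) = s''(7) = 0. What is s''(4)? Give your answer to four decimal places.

With m_i denoting the second derivative at x_i, h_i = 3, 3, and Δ_i = (y_(i+1) − y_i)/h_i = 11/3, 1:
  3·m_0 + 12·m_1 + 3·m_2 = 6(Δ_1 - Δ_0) = -16
Natural end conditions: m_0 = m_2 = 0.
Hence m_0 = 0, m_1 = -4/3, m_2 = 0.

-1.3333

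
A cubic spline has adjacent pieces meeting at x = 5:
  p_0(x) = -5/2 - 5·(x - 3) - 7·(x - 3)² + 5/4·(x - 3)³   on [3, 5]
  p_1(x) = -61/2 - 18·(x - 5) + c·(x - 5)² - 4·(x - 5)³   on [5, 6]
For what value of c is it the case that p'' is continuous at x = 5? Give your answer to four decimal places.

p_0''(x) = -14 + 15/2·(x - 3), so p_0''(5) = 1. On the right, p_1''(5) = 2c, so c = 1/2.

0.5000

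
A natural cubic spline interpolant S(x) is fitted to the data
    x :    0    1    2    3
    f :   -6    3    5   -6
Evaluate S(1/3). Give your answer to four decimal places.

Put M_i = S'' at the i-th knot. Here h = (1, 1, 1) and Δ = (9, 2, -11), so the interior equations h_(i-1)·M_(i-1) + 2(h_(i-1)+h_i)·M_i + h_i·M_(i+1) = 6(Δ_i − Δ_(i-1)) read
  1·M_0 + 4·M_1 + 1·M_2 = 6(Δ_1 - Δ_0) = -42
  1·M_1 + 4·M_2 + 1·M_3 = 6(Δ_2 - Δ_1) = -78
Natural end conditions: M_0 = M_3 = 0.
Solving: M_0 = 0, M_1 = -6, M_2 = -18, M_3 = 0.
On [0, 1], S(x) = -6 + 10·x + 0·x² - 1·x³.
With x = 1/3: S(1/3) = -73/27.

-2.7037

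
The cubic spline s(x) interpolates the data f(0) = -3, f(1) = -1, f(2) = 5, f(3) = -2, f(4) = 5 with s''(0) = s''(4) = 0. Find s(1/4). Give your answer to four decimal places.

-3.0273

Write m_i for s''(x_i). With h_i = 1, 1, 1, 1 and divided differences Δ_i = 2, 6, -7, 7, the continuity of s' gives the tridiagonal system
  1·m_0 + 4·m_1 + 1·m_2 = 6(Δ_1 - Δ_0) = 24
  1·m_1 + 4·m_2 + 1·m_3 = 6(Δ_2 - Δ_1) = -78
  1·m_2 + 4·m_3 + 1·m_4 = 6(Δ_3 - Δ_2) = 84
Natural end conditions: m_0 = m_4 = 0.
Solving the tridiagonal system: m_0 = 0, m_1 = 27/2, m_2 = -30, m_3 = 57/2, m_4 = 0.
On [0, 1], s(x) = -3 - 1/4·x + 0·x² + 9/4·x³.
With x = 1/4: s(1/4) = -775/256.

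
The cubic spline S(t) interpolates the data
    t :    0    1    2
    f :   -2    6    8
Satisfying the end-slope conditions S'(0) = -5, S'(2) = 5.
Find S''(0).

Put σ_i = S'' at the i-th knot. Here h = (1, 1) and Δ = (8, 2), so the interior equations h_(i-1)·σ_(i-1) + 2(h_(i-1)+h_i)·σ_i + h_i·σ_(i+1) = 6(Δ_i − Δ_(i-1)) read
  1·σ_0 + 4·σ_1 + 1·σ_2 = 6(Δ_1 - Δ_0) = -36
Clamped end conditions give two more equations: 2h_0·σ_0 + h_0·σ_1 = 6(Δ_0 - S'(0)) = 78 and h_1·σ_1 + 2h_1·σ_2 = 6(S'(2) - Δ_1) = 18.
Solving the tridiagonal system: σ_0 = 53, σ_1 = -28, σ_2 = 23.

53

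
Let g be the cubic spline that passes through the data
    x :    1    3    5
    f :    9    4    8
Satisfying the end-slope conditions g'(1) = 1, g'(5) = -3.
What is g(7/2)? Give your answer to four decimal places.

Put σ_i = g'' at the i-th knot. Here h = (2, 2) and Δ = (-5/2, 2), so the interior equations h_(i-1)·σ_(i-1) + 2(h_(i-1)+h_i)·σ_i + h_i·σ_(i+1) = 6(Δ_i − Δ_(i-1)) read
  2·σ_0 + 8·σ_1 + 2·σ_2 = 6(Δ_1 - Δ_0) = 27
Clamped end conditions give two more equations: 2h_0·σ_0 + h_0·σ_1 = 6(Δ_0 - g'(1)) = -21 and h_1·σ_1 + 2h_1·σ_2 = 6(g'(5) - Δ_1) = -30.
Forward elimination and back-substitution give σ_0 = -77/8, σ_1 = 35/4, σ_2 = -95/8.
On [3, 5], g(x) = 4 + 1/8·(x - 3) + 35/8·(x - 3)² - 55/32·(x - 3)³.
With (x - 3) = 1/2: g(7/2) = 1265/256.

4.9414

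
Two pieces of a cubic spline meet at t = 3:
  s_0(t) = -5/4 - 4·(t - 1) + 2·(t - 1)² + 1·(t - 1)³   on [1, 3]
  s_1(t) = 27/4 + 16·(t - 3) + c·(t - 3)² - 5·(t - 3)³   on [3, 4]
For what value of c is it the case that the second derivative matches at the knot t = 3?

8

s_0''(t) = 4 + 6·(t - 1), so s_0''(3) = 16. On the right, s_1''(3) = 2c, so c = 8.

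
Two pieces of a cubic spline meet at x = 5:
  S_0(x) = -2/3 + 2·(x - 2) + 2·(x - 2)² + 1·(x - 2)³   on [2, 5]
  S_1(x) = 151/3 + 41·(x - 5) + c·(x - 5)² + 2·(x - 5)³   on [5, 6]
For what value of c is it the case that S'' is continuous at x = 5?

11

S_0''(x) = 4 + 6·(x - 2), so S_0''(5) = 22. On the right, S_1''(5) = 2c, so c = 11.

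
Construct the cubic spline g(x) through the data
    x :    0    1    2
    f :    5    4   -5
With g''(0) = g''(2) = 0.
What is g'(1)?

Let σ_i = g''(x_i). Step sizes h_i = 1, 1; slopes of the chords Δ_i = (y_(i+1) - y_i)/h_i = -1, -9.
  1·σ_0 + 4·σ_1 + 1·σ_2 = 6(Δ_1 - Δ_0) = -48
Natural end conditions: σ_0 = σ_2 = 0.
Forward elimination and back-substitution give σ_0 = 0, σ_1 = -12, σ_2 = 0.
On [1, 2], g'(x) = b_1 + 2c_1·(x - 1) + 3d_1·(x - 1)² with b_1 = Δ_1 - h_1(2σ_1 + σ_2)/6 = -5, c_1 = σ_1/2 = -6, d_1 = (σ_2 - σ_1)/(6h_1) = 2. So g'(1) = -5.

-5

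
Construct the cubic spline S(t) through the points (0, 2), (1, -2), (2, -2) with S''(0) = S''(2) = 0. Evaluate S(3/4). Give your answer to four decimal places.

-1.3281

Let M_i = S''(x_i). Step sizes h_i = 1, 1; slopes of the chords Δ_i = (y_(i+1) - y_i)/h_i = -4, 0.
  1·M_0 + 4·M_1 + 1·M_2 = 6(Δ_1 - Δ_0) = 24
Natural end conditions: M_0 = M_2 = 0.
Solving the tridiagonal system: M_0 = 0, M_1 = 6, M_2 = 0.
On [0, 1], S(t) = 2 - 5·t + 0·t² + 1·t³.
With t = 3/4: S(3/4) = -85/64.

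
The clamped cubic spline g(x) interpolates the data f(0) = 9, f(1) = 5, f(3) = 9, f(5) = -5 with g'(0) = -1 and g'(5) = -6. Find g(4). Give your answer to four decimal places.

3.0870

Write M_i for g''(x_i). With h_i = 1, 2, 2 and divided differences Δ_i = -4, 2, -7, the continuity of g' gives the tridiagonal system
  1·M_0 + 6·M_1 + 2·M_2 = 6(Δ_1 - Δ_0) = 36
  2·M_1 + 8·M_2 + 2·M_3 = 6(Δ_2 - Δ_1) = -54
Clamped end conditions give two more equations: 2h_0·M_0 + h_0·M_1 = 6(Δ_0 - g'(0)) = -18 and h_2·M_2 + 2h_2·M_3 = 6(g'(5) - Δ_2) = 6.
Forward elimination and back-substitution give M_0 = -350/23, M_1 = 286/23, M_2 = -269/23, M_3 = 169/23.
On [3, 5], g(x) = 9 - 38/23·(x - 3) - 269/46·(x - 3)² + 73/46·(x - 3)³.
With (x - 3) = 1: g(4) = 71/23.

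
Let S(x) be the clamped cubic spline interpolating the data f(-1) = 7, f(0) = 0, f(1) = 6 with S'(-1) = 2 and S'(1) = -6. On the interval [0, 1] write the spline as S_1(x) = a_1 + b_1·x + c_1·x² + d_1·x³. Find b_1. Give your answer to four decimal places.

0.2500

With σ_i denoting the second derivative at x_i, h_i = 1, 1, and Δ_i = (y_(i+1) − y_i)/h_i = -7, 6:
  1·σ_0 + 4·σ_1 + 1·σ_2 = 6(Δ_1 - Δ_0) = 78
Clamped end conditions give two more equations: 2h_0·σ_0 + h_0·σ_1 = 6(Δ_0 - S'(-1)) = -54 and h_1·σ_1 + 2h_1·σ_2 = 6(S'(1) - Δ_1) = -72.
Hence σ_0 = -101/2, σ_1 = 47, σ_2 = -119/2.
On [0, 1], with S_1(x) = a_1 + b_1·x + c_1·x² + d_1·x³: c_1 = σ_1/2 = 47/2, d_1 = (σ_2 - σ_1)/(6h_1) = -71/4, b_1 = Δ_1 - h_1(2σ_1 + σ_2)/6 = 1/4.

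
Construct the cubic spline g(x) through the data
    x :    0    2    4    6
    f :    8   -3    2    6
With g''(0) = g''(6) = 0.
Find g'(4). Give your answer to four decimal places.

3.3333

With m_i denoting the second derivative at x_i, h_i = 2, 2, 2, and Δ_i = (y_(i+1) − y_i)/h_i = -11/2, 5/2, 2:
  2·m_0 + 8·m_1 + 2·m_2 = 6(Δ_1 - Δ_0) = 48
  2·m_1 + 8·m_2 + 2·m_3 = 6(Δ_2 - Δ_1) = -3
Natural end conditions: m_0 = m_3 = 0.
Forward elimination and back-substitution give m_0 = 0, m_1 = 13/2, m_2 = -2, m_3 = 0.
On [4, 6], g'(x) = b_2 + 2c_2·(x - 4) + 3d_2·(x - 4)² with b_2 = Δ_2 - h_2(2m_2 + m_3)/6 = 10/3, c_2 = m_2/2 = -1, d_2 = (m_3 - m_2)/(6h_2) = 1/6. So g'(4) = 10/3.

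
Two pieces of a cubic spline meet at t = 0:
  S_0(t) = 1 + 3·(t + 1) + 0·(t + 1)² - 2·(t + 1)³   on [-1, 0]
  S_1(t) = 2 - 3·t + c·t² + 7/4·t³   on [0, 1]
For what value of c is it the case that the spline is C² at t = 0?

S_0''(t) = 0 - 12·(t + 1), so S_0''(0) = -12. On the right, S_1''(0) = 2c, so c = -6.

-6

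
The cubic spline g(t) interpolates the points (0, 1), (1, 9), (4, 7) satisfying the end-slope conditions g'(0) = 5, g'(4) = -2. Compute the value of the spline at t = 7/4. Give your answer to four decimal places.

With σ_i denoting the second derivative at x_i, h_i = 1, 3, and Δ_i = (y_(i+1) − y_i)/h_i = 8, -2/3:
  1·σ_0 + 8·σ_1 + 3·σ_2 = 6(Δ_1 - Δ_0) = -52
Clamped end conditions give two more equations: 2h_0·σ_0 + h_0·σ_1 = 6(Δ_0 - g'(0)) = 18 and h_1·σ_1 + 2h_1·σ_2 = 6(g'(4) - Δ_1) = -8.
Solving: σ_0 = 55/4, σ_1 = -19/2, σ_2 = 41/12.
On [1, 4], g(t) = 9 + 57/8·(t - 1) - 19/4·(t - 1)² + 155/216·(t - 1)³.
With (t - 1) = 3/4: g(7/4) = 6131/512.

11.9746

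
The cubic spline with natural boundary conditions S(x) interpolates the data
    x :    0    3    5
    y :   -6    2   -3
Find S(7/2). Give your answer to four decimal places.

Let M_i = S''(x_i). Step sizes h_i = 3, 2; slopes of the chords Δ_i = (y_(i+1) - y_i)/h_i = 8/3, -5/2.
  3·M_0 + 10·M_1 + 2·M_2 = 6(Δ_1 - Δ_0) = -31
Natural end conditions: M_0 = M_2 = 0.
Forward elimination and back-substitution give M_0 = 0, M_1 = -31/10, M_2 = 0.
On [3, 5], S(x) = 2 - 13/30·(x - 3) - 31/20·(x - 3)² + 31/120·(x - 3)³.
With (x - 3) = 1/2: S(7/2) = 457/320.

1.4281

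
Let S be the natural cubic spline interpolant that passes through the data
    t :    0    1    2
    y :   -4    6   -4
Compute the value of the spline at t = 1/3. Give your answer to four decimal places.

0.8148

Write σ_i for S''(x_i). With h_i = 1, 1 and divided differences Δ_i = 10, -10, the continuity of S' gives the tridiagonal system
  1·σ_0 + 4·σ_1 + 1·σ_2 = 6(Δ_1 - Δ_0) = -120
Natural end conditions: σ_0 = σ_2 = 0.
Hence σ_0 = 0, σ_1 = -30, σ_2 = 0.
On [0, 1], S(t) = -4 + 15·t + 0·t² - 5·t³.
With t = 1/3: S(1/3) = 22/27.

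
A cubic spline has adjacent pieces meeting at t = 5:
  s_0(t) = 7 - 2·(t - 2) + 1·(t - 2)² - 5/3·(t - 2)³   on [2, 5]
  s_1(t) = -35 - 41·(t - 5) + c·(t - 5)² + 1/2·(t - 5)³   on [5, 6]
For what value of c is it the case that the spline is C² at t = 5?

-14

s_0''(t) = 2 - 10·(t - 2), so s_0''(5) = -28. On the right, s_1''(5) = 2c, so c = -14.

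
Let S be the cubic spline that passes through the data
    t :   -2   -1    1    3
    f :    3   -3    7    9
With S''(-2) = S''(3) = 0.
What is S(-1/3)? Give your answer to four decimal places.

Put m_i = S'' at the i-th knot. Here h = (1, 2, 2) and Δ = (-6, 5, 1), so the interior equations h_(i-1)·m_(i-1) + 2(h_(i-1)+h_i)·m_i + h_i·m_(i+1) = 6(Δ_i − Δ_(i-1)) read
  1·m_0 + 6·m_1 + 2·m_2 = 6(Δ_1 - Δ_0) = 66
  2·m_1 + 8·m_2 + 2·m_3 = 6(Δ_2 - Δ_1) = -24
Natural end conditions: m_0 = m_3 = 0.
Solving: m_0 = 0, m_1 = 144/11, m_2 = -69/11, m_3 = 0.
On [-1, 1], S(t) = -3 - 18/11·(t + 1) + 72/11·(t + 1)² - 71/44·(t + 1)³.
With (t + 1) = 2/3: S(-1/3) = -493/297.

-1.6599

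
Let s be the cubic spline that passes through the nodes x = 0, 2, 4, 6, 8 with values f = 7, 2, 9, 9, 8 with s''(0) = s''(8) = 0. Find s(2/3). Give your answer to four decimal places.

4.2381

Let M_i = s''(x_i). Step sizes h_i = 2, 2, 2, 2; slopes of the chords Δ_i = (y_(i+1) - y_i)/h_i = -5/2, 7/2, 0, -1/2.
  2·M_0 + 8·M_1 + 2·M_2 = 6(Δ_1 - Δ_0) = 36
  2·M_1 + 8·M_2 + 2·M_3 = 6(Δ_2 - Δ_1) = -21
  2·M_2 + 8·M_3 + 2·M_4 = 6(Δ_3 - Δ_2) = -3
Natural end conditions: M_0 = M_4 = 0.
Solving: M_0 = 0, M_1 = 621/112, M_2 = -117/28, M_3 = 75/112, M_4 = 0.
On [0, 2], s(x) = 7 - 487/112·x + 0·x² + 207/448·x³.
With x = 2/3: s(2/3) = 89/21.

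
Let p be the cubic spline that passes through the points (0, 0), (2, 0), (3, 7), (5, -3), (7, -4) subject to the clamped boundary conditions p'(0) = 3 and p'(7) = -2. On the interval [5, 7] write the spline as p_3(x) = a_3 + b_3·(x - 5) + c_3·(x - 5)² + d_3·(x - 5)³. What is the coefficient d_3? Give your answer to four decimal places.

Write m_i for p''(x_i). With h_i = 2, 1, 2, 2 and divided differences Δ_i = 0, 7, -5, -1/2, the continuity of p' gives the tridiagonal system
  2·m_0 + 6·m_1 + 1·m_2 = 6(Δ_1 - Δ_0) = 42
  1·m_1 + 6·m_2 + 2·m_3 = 6(Δ_2 - Δ_1) = -72
  2·m_2 + 8·m_3 + 2·m_4 = 6(Δ_3 - Δ_2) = 27
Clamped end conditions give two more equations: 2h_0·m_0 + h_0·m_1 = 6(Δ_0 - p'(0)) = -18 and h_3·m_3 + 2h_3·m_4 = 6(p'(7) - Δ_3) = -9.
Solving the tridiagonal system: m_0 = -692/61, m_1 = 835/61, m_2 = -1064/61, m_3 = 1157/122, m_4 = -853/122.
On [5, 7], with p_3(x) = a_3 + b_3·(x - 5) + c_3·(x - 5)² + d_3·(x - 5)³: c_3 = m_3/2 = 1157/244, d_3 = (m_4 - m_3)/(6h_3) = -335/244, b_3 = Δ_3 - h_3(2m_3 + m_4)/6 = -274/61.

-1.3730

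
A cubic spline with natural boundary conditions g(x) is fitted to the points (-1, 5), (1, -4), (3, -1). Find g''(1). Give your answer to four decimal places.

4.5000

Put M_i = g'' at the i-th knot. Here h = (2, 2) and Δ = (-9/2, 3/2), so the interior equations h_(i-1)·M_(i-1) + 2(h_(i-1)+h_i)·M_i + h_i·M_(i+1) = 6(Δ_i − Δ_(i-1)) read
  2·M_0 + 8·M_1 + 2·M_2 = 6(Δ_1 - Δ_0) = 36
Natural end conditions: M_0 = M_2 = 0.
Forward elimination and back-substitution give M_0 = 0, M_1 = 9/2, M_2 = 0.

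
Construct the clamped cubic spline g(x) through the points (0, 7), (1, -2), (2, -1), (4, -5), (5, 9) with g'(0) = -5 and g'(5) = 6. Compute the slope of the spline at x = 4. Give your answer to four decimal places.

Write σ_i for g''(x_i). With h_i = 1, 1, 2, 1 and divided differences Δ_i = -9, 1, -2, 14, the continuity of g' gives the tridiagonal system
  1·σ_0 + 4·σ_1 + 1·σ_2 = 6(Δ_1 - Δ_0) = 60
  1·σ_1 + 6·σ_2 + 2·σ_3 = 6(Δ_2 - Δ_1) = -18
  2·σ_2 + 6·σ_3 + 1·σ_4 = 6(Δ_3 - Δ_2) = 96
Clamped end conditions give two more equations: 2h_0·σ_0 + h_0·σ_1 = 6(Δ_0 - g'(0)) = -24 and h_3·σ_3 + 2h_3·σ_4 = 6(g'(5) - Δ_3) = -48.
Solving: σ_0 = -1577/64, σ_1 = 809/32, σ_2 = -1055/64, σ_3 = 445/16, σ_4 = -1213/32.
On [4, 5], g'(x) = b_3 + 2c_3·(x - 4) + 3d_3·(x - 4)² with b_3 = Δ_3 - h_3(2σ_3 + σ_4)/6 = 707/64, c_3 = σ_3/2 = 445/32, d_3 = (σ_4 - σ_3)/(6h_3) = -701/64. So g'(4) = 707/64.

11.0469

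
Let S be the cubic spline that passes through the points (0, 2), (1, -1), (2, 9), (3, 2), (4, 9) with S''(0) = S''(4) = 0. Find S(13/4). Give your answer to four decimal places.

2.0449

Put M_i = S'' at the i-th knot. Here h = (1, 1, 1, 1) and Δ = (-3, 10, -7, 7), so the interior equations h_(i-1)·M_(i-1) + 2(h_(i-1)+h_i)·M_i + h_i·M_(i+1) = 6(Δ_i − Δ_(i-1)) read
  1·M_0 + 4·M_1 + 1·M_2 = 6(Δ_1 - Δ_0) = 78
  1·M_1 + 4·M_2 + 1·M_3 = 6(Δ_2 - Δ_1) = -102
  1·M_2 + 4·M_3 + 1·M_4 = 6(Δ_3 - Δ_2) = 84
Natural end conditions: M_0 = M_4 = 0.
Solving the tridiagonal system: M_0 = 0, M_1 = 831/28, M_2 = -285/7, M_3 = 873/28, M_4 = 0.
On [3, 4], S(x) = 2 - 95/28·(x - 3) + 873/56·(x - 3)² - 291/56·(x - 3)³.
With (x - 3) = 1/4: S(13/4) = 1047/512.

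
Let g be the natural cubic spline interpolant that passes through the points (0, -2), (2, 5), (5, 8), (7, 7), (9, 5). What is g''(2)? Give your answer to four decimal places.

With m_i denoting the second derivative at x_i, h_i = 2, 3, 2, 2, and Δ_i = (y_(i+1) − y_i)/h_i = 7/2, 1, -1/2, -1:
  2·m_0 + 10·m_1 + 3·m_2 = 6(Δ_1 - Δ_0) = -15
  3·m_1 + 10·m_2 + 2·m_3 = 6(Δ_2 - Δ_1) = -9
  2·m_2 + 8·m_3 + 2·m_4 = 6(Δ_3 - Δ_2) = -3
Natural end conditions: m_0 = m_4 = 0.
Forward elimination and back-substitution give m_0 = 0, m_1 = -471/344, m_2 = -75/172, m_3 = -183/688, m_4 = 0.

-1.3692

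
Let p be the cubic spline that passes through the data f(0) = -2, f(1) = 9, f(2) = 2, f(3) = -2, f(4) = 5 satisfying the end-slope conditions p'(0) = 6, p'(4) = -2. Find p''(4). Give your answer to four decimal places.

-39.1786

Write m_i for p''(x_i). With h_i = 1, 1, 1, 1 and divided differences Δ_i = 11, -7, -4, 7, the continuity of p' gives the tridiagonal system
  1·m_0 + 4·m_1 + 1·m_2 = 6(Δ_1 - Δ_0) = -108
  1·m_1 + 4·m_2 + 1·m_3 = 6(Δ_2 - Δ_1) = 18
  1·m_2 + 4·m_3 + 1·m_4 = 6(Δ_3 - Δ_2) = 66
Clamped end conditions give two more equations: 2h_0·m_0 + h_0·m_1 = 6(Δ_0 - p'(0)) = 30 and h_3·m_3 + 2h_3·m_4 = 6(p'(4) - Δ_3) = -54.
Forward elimination and back-substitution give m_0 = 943/28, m_1 = -523/14, m_2 = 31/4, m_3 = 341/14, m_4 = -1097/28.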